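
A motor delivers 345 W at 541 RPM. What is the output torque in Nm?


omega = 541 * 2*pi/60 = 56.6534 rad/s
tau = P / omega = 345 / 56.6534
= 6.0897 Nm


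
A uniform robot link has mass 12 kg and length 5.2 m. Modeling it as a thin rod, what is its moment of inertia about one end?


I = (1/3) * m * L^2
= (1/3) * 12 * 5.2^2
= 0.333333 * 12 * 27.04
= 108.16 kg*m^2


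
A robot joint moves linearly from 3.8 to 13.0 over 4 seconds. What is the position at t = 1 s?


s = t/T = 1/4 = 0.25
p(t) = p0 + (pf-p0)*s
= 3.8 + (13.0 - 3.8) * 0.25
= 6.1


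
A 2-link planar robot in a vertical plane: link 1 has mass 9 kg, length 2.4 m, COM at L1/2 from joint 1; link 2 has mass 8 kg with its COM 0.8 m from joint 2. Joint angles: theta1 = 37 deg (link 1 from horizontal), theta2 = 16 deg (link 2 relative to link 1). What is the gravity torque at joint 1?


Horizontal distance from joint 1 to link-1 COM:
  x_c1 = (L1/2)*cos(t1) = 1.2 * 0.7986 = 0.9584 m
Horizontal distance from joint 1 to link-2 COM:
  x_c2 = L1*cos(t1) + Lc2*cos(t1+t2)
       = 2.4*0.7986 + 0.8*0.6018 = 2.3982 m
tau1 = m1*g*x_c1 + m2*g*x_c2
     = 9*9.81*0.9584 + 8*9.81*2.3982
     = 84.6138 + 188.209
     = 272.8228 Nm


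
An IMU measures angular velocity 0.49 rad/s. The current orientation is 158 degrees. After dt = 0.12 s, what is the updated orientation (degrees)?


delta_theta = w * dt = 0.49 * 0.12 = 0.0588 rad
= 3.369 deg
theta_new = 158 + 3.369 = 161.369 deg


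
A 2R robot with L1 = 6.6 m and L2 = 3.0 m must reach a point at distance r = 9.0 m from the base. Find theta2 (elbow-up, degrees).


cos(theta2) = (r^2 - L1^2 - L2^2) / (2*L1*L2)
cos(theta2) = (81.0 - 43.56 - 9.0) / 39.6
cos(theta2) = 0.718182
theta2 = 44.0954 degrees


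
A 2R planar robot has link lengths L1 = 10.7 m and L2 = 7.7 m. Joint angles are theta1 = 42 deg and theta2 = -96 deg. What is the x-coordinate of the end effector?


Convert angles to radians: theta1 = 0.733, theta2 = -1.6755
x = L1*cos(theta1) + L2*cos(theta1+theta2)
x = 7.9516 + 4.5259
x = 12.4776


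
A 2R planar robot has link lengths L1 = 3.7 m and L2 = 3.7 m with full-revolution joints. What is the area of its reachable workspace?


r_max = L1 + L2 = 7.4 m
r_min = |L1 - L2| = 0.0 m
Area = pi*(r_max^2 - r_min^2)
= pi*(54.76 - 0.0)
= pi * 54.76
= 172.0336 m^2


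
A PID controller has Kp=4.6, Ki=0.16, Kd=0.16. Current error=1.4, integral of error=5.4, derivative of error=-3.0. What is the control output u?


u = Kp*e + Ki*int(e) + Kd*de/dt
= 4.6*1.4 + 0.16*5.4 + 0.16*(-3.0)
= 6.44 + 0.864 + -0.48
= 6.824


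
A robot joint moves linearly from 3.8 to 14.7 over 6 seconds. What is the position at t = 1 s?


s = t/T = 1/6 = 0.1667
p(t) = p0 + (pf-p0)*s
= 3.8 + (14.7 - 3.8) * 0.1667
= 5.6167


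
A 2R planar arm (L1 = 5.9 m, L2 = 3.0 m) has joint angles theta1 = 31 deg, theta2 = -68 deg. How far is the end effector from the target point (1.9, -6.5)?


End effector via forward kinematics:
x = L1*cos(t1) + L2*cos(t1+t2) = 7.4532
y = L1*sin(t1) + L2*sin(t1+t2) = 1.2333
Distance to target:
d = sqrt((1.9 - 7.4532)^2 + (-6.5 - 1.2333)^2)
= sqrt(30.838 + 59.8036)
= 9.5206 m


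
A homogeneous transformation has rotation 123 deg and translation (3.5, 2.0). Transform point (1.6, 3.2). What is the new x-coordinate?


x' = cos(theta)*px - sin(theta)*py + tx
= -0.5446*1.6 - 0.8387*3.2 + 3.5
= -0.0552


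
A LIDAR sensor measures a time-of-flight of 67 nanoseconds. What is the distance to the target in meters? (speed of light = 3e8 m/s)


tof = 67 ns = 6.7e-08 s
dist = c * tof / 2
= 3e8 * 6.7e-08 / 2
= 10.05 m


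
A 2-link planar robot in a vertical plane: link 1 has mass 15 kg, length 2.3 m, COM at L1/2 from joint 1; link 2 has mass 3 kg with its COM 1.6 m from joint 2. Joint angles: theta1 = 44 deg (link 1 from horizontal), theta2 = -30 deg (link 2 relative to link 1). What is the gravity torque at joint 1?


Horizontal distance from joint 1 to link-1 COM:
  x_c1 = (L1/2)*cos(t1) = 1.15 * 0.7193 = 0.8272 m
Horizontal distance from joint 1 to link-2 COM:
  x_c2 = L1*cos(t1) + Lc2*cos(t1+t2)
       = 2.3*0.7193 + 1.6*0.9703 = 3.207 m
tau1 = m1*g*x_c1 + m2*g*x_c2
     = 15*9.81*0.8272 + 3*9.81*3.207
     = 121.7285 + 94.3807
     = 216.1092 Nm


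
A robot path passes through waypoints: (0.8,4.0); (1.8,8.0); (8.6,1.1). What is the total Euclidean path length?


Segment lengths:
  seg1 = sqrt((1.0)^2 + (4.0)^2) = 4.1231
  seg2 = sqrt((6.8)^2 + (-6.9)^2) = 9.6876
Total = 13.8107


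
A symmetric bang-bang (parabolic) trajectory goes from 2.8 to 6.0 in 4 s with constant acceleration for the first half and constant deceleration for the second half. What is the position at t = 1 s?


Symmetric rest-to-rest: each phase covers (pf-p0)/2 in time T/2. 0.5*a*(T/2)^2 = (pf-p0)/2 => a = 4*(pf-p0)/T^2
a = 4*(6.0-2.8)/4^2 = 0.8
t = 1 is in the acceleration phase (t <= T/2).
p = p0 + 0.5*a*t^2 = 2.8 + 0.5*0.8*1^2
= 3.2


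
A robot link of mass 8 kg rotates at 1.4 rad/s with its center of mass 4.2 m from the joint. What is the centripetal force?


F = m * omega^2 * r
= 8 * 1.4^2 * 4.2
= 8 * 1.96 * 4.2
= 65.856 N


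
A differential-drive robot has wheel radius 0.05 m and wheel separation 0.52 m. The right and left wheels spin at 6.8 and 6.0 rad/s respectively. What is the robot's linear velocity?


vR = r*wR = 0.05*6.8 = 0.34 m/s
vL = r*wL = 0.05*6.0 = 0.3 m/s
v = (vR+vL)/2 = 0.32 m/s
omega = (vR-vL)/L = 0.0769 rad/s
linear velocity = 0.32 m/s


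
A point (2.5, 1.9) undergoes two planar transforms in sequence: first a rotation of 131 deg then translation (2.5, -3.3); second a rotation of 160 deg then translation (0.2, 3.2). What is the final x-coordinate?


After transform 1:
x1 = cos(131)*2.5 - sin(131)*1.9 + 2.5 = -0.5741
y1 = sin(131)*2.5 + cos(131)*1.9 + -3.3 = -2.6597
After transform 2:
x2 = cos(160)*-0.5741 - sin(160)*-2.6597 + 0.2
= 1.6492


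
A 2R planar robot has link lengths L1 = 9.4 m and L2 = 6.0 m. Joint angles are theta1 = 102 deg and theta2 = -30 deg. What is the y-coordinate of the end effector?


Convert angles to radians: theta1 = 1.7802, theta2 = -0.5236
y = L1*sin(theta1) + L2*sin(theta1+theta2)
y = 9.1946 + 5.7063
y = 14.9009


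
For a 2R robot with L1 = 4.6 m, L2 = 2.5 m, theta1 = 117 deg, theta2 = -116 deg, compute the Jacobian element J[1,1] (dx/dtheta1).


J[1,1] = -L1*sin(t1) - L2*sin(t1+t2)
= -4.6*sin(117) - 2.5*sin(1)
= -4.1423


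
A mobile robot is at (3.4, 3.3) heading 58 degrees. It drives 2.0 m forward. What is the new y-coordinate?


y_new = y0 + d*sin(theta)
= 3.3 + 2.0*sin(58)
= 3.3 + 1.6961
= 4.9961


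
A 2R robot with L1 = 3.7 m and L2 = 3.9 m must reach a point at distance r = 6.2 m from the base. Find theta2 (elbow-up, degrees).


cos(theta2) = (r^2 - L1^2 - L2^2) / (2*L1*L2)
cos(theta2) = (38.44 - 13.69 - 15.21) / 28.86
cos(theta2) = 0.330561
theta2 = 70.6972 degrees


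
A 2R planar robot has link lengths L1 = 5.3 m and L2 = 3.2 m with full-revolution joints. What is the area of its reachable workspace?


r_max = L1 + L2 = 8.5 m
r_min = |L1 - L2| = 2.1 m
Area = pi*(r_max^2 - r_min^2)
= pi*(72.25 - 4.41)
= pi * 67.84
= 213.1256 m^2


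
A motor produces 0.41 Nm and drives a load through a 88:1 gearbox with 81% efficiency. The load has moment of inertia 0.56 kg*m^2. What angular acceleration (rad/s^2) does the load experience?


tau_out = tau_motor * N * eta
= 0.41 * 88 * 0.81 = 29.2248 Nm
alpha = tau_out / I = 29.2248 / 0.56
= 52.1871 rad/s^2


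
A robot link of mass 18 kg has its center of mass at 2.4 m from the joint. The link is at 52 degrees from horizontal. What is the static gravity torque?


tau = m*g*L*cos(angle)
= 18 * 9.81 * 2.4 * cos(52 deg)
= 18 * 9.81 * 2.4 * 0.6157
= 260.9124 Nm


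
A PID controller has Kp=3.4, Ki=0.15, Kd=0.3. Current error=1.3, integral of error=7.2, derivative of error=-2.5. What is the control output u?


u = Kp*e + Ki*int(e) + Kd*de/dt
= 3.4*1.3 + 0.15*7.2 + 0.3*(-2.5)
= 4.42 + 1.08 + -0.75
= 4.75


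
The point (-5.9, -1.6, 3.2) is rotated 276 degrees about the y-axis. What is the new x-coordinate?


Rotation about y-axis: x' = x*cos(theta) + z*sin(theta)
= -5.9 * 0.1045 + 3.2 * -0.9945
= -3.7992


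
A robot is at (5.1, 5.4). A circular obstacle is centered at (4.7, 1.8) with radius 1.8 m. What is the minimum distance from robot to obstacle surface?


center_dist = sqrt((5.1-4.7)^2 + (5.4-1.8)^2)
= sqrt(0.16 + 12.96)
= 3.6222
min_dist = center_dist - radius = 3.6222 - 1.8 = 1.8222 m


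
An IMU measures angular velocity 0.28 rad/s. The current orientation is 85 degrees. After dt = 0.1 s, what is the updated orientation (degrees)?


delta_theta = w * dt = 0.28 * 0.1 = 0.028 rad
= 1.6043 deg
theta_new = 85 + 1.6043 = 86.6043 deg


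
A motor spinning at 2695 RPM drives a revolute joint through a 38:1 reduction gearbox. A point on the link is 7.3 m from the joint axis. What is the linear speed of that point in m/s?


omega_motor = 2695 * 2*pi/60 = 282.2197 rad/s
omega_joint = omega_motor / 38 = 7.4268 rad/s
v = omega_joint * r = 7.4268 * 7.3
= 54.2159 m/s


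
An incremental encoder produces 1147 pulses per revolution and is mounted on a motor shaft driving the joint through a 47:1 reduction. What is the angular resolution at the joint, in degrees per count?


counts per rev = 1147
effective counts at joint = 1147 * 47 = 53909
resolution = 360 / 53909
= 0.0067 deg/count


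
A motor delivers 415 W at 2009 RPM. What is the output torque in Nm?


omega = 2009 * 2*pi/60 = 210.382 rad/s
tau = P / omega = 415 / 210.382
= 1.9726 Nm


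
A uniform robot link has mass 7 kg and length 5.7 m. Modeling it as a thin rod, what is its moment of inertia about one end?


I = (1/3) * m * L^2
= (1/3) * 7 * 5.7^2
= 0.333333 * 7 * 32.49
= 75.81 kg*m^2


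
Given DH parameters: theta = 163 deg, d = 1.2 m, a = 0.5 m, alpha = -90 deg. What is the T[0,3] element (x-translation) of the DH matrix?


T[0,3] = a * cos(theta)
= 0.5 * cos(163 deg)
= 0.5 * -0.9563
= -0.4782


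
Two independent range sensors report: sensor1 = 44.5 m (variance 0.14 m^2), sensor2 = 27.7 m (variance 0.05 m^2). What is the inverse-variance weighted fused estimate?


w1 = (1/var1) / (1/var1 + 1/var2)
   = 7.1429 / (7.1429 + 20.0) = 0.2632
w2 = 1 - w1 = 0.7368
fused = w1*s1 + w2*s2 = 11.7105 + 20.4105
= 32.1211 m


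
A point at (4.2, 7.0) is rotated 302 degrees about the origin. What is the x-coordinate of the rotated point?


x' = x*cos(theta) - y*sin(theta)
cos(302 deg) = 0.5299, sin(302 deg) = -0.848
x' = 4.2 * 0.5299 - 7.0 * -0.848
= 2.2257 - -5.9363
= 8.162


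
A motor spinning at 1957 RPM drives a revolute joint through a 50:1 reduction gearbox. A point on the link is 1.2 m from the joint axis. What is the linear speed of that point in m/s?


omega_motor = 1957 * 2*pi/60 = 204.9366 rad/s
omega_joint = omega_motor / 50 = 4.0987 rad/s
v = omega_joint * r = 4.0987 * 1.2
= 4.9185 m/s


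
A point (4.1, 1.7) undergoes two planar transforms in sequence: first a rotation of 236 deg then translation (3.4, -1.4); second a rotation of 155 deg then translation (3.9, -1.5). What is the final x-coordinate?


After transform 1:
x1 = cos(236)*4.1 - sin(236)*1.7 + 3.4 = 2.5167
y1 = sin(236)*4.1 + cos(236)*1.7 + -1.4 = -5.7497
After transform 2:
x2 = cos(155)*2.5167 - sin(155)*-5.7497 + 3.9
= 4.049


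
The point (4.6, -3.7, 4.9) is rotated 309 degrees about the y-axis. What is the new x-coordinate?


Rotation about y-axis: x' = x*cos(theta) + z*sin(theta)
= 4.6 * 0.6293 + 4.9 * -0.7771
= -0.9131


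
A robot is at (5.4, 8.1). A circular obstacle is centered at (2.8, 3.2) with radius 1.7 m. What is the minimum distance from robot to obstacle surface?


center_dist = sqrt((5.4-2.8)^2 + (8.1-3.2)^2)
= sqrt(6.76 + 24.01)
= 5.5471
min_dist = center_dist - radius = 5.5471 - 1.7 = 3.8471 m


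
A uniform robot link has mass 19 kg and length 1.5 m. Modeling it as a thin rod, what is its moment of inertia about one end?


I = (1/3) * m * L^2
= (1/3) * 19 * 1.5^2
= 0.333333 * 19 * 2.25
= 14.25 kg*m^2


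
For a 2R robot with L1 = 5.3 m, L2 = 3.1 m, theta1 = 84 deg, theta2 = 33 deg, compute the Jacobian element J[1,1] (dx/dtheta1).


J[1,1] = -L1*sin(t1) - L2*sin(t1+t2)
= -5.3*sin(84) - 3.1*sin(117)
= -8.0331


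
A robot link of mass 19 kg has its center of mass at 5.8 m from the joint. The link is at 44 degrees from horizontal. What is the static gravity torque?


tau = m*g*L*cos(angle)
= 19 * 9.81 * 5.8 * cos(44 deg)
= 19 * 9.81 * 5.8 * 0.7193
= 777.6509 Nm


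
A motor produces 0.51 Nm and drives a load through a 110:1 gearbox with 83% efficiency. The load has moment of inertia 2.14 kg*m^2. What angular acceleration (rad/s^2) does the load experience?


tau_out = tau_motor * N * eta
= 0.51 * 110 * 0.83 = 46.563 Nm
alpha = tau_out / I = 46.563 / 2.14
= 21.7584 rad/s^2


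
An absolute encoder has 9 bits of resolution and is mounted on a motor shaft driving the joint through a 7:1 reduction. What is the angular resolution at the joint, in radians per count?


counts = 2^9 = 512
effective counts at joint = 512 * 7 = 3584
resolution = 2*pi / 3584
= 0.0018 rad/count


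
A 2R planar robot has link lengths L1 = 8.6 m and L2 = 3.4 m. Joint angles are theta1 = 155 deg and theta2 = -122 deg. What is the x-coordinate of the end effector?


Convert angles to radians: theta1 = 2.7053, theta2 = -2.1293
x = L1*cos(theta1) + L2*cos(theta1+theta2)
x = -7.7942 + 2.8515
x = -4.9428


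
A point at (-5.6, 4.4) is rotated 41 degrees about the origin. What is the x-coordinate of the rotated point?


x' = x*cos(theta) - y*sin(theta)
cos(41 deg) = 0.7547, sin(41 deg) = 0.6561
x' = -5.6 * 0.7547 - 4.4 * 0.6561
= -4.2264 - 2.8867
= -7.113


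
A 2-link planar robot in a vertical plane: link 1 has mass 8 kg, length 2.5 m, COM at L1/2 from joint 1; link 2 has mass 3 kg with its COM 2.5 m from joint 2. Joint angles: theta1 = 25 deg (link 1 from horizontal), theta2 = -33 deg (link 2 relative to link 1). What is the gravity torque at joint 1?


Horizontal distance from joint 1 to link-1 COM:
  x_c1 = (L1/2)*cos(t1) = 1.25 * 0.9063 = 1.1329 m
Horizontal distance from joint 1 to link-2 COM:
  x_c2 = L1*cos(t1) + Lc2*cos(t1+t2)
       = 2.5*0.9063 + 2.5*0.9903 = 4.7414 m
tau1 = m1*g*x_c1 + m2*g*x_c2
     = 8*9.81*1.1329 + 3*9.81*4.7414
     = 88.9088 + 139.5406
     = 228.4494 Nm


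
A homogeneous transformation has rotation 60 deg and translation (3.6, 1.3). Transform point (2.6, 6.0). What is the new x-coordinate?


x' = cos(theta)*px - sin(theta)*py + tx
= 0.5*2.6 - 0.866*6.0 + 3.6
= -0.2962


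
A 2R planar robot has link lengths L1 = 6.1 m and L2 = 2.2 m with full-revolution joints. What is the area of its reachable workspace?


r_max = L1 + L2 = 8.3 m
r_min = |L1 - L2| = 3.9 m
Area = pi*(r_max^2 - r_min^2)
= pi*(68.89 - 15.21)
= pi * 53.68
= 168.6407 m^2


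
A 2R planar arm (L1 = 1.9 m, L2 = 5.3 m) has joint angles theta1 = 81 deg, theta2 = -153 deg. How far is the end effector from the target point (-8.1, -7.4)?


End effector via forward kinematics:
x = L1*cos(t1) + L2*cos(t1+t2) = 1.935
y = L1*sin(t1) + L2*sin(t1+t2) = -3.164
Distance to target:
d = sqrt((-8.1 - 1.935)^2 + (-7.4 - -3.164)^2)
= sqrt(100.7015 + 17.9438)
= 10.8924 m


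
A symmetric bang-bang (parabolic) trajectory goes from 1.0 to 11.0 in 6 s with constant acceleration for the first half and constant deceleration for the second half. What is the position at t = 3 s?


Symmetric rest-to-rest: each phase covers (pf-p0)/2 in time T/2. 0.5*a*(T/2)^2 = (pf-p0)/2 => a = 4*(pf-p0)/T^2
a = 4*(11.0-1.0)/6^2 = 1.1111
t = 3 is in the acceleration phase (t <= T/2).
p = p0 + 0.5*a*t^2 = 1.0 + 0.5*1.1111*3^2
= 6.0


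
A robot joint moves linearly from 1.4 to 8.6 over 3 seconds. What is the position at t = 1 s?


s = t/T = 1/3 = 0.3333
p(t) = p0 + (pf-p0)*s
= 1.4 + (8.6 - 1.4) * 0.3333
= 3.8


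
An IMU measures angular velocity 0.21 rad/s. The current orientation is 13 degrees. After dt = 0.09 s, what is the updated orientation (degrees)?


delta_theta = w * dt = 0.21 * 0.09 = 0.0189 rad
= 1.0829 deg
theta_new = 13 + 1.0829 = 14.0829 deg


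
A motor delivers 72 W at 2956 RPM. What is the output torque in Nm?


omega = 2956 * 2*pi/60 = 309.5516 rad/s
tau = P / omega = 72 / 309.5516
= 0.2326 Nm


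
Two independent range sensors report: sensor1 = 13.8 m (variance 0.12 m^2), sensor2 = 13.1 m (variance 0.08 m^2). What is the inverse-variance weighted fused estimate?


w1 = (1/var1) / (1/var1 + 1/var2)
   = 8.3333 / (8.3333 + 12.5) = 0.4
w2 = 1 - w1 = 0.6
fused = w1*s1 + w2*s2 = 5.52 + 7.86
= 13.38 m


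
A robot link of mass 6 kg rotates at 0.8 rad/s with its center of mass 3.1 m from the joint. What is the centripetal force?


F = m * omega^2 * r
= 6 * 0.8^2 * 3.1
= 6 * 0.64 * 3.1
= 11.904 N


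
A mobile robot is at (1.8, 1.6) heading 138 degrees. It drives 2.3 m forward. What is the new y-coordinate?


y_new = y0 + d*sin(theta)
= 1.6 + 2.3*sin(138)
= 1.6 + 1.539
= 3.139


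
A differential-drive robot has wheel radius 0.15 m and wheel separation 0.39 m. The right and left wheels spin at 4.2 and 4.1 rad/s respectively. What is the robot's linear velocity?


vR = r*wR = 0.15*4.2 = 0.63 m/s
vL = r*wL = 0.15*4.1 = 0.615 m/s
v = (vR+vL)/2 = 0.6225 m/s
omega = (vR-vL)/L = 0.0385 rad/s
linear velocity = 0.6225 m/s


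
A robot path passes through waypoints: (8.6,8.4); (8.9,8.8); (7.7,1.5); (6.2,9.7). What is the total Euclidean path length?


Segment lengths:
  seg1 = sqrt((0.3)^2 + (0.4)^2) = 0.5
  seg2 = sqrt((-1.2)^2 + (-7.3)^2) = 7.398
  seg3 = sqrt((-1.5)^2 + (8.2)^2) = 8.3361
Total = 16.234


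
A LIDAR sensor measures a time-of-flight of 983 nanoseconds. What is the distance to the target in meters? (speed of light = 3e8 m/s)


tof = 983 ns = 9.83e-07 s
dist = c * tof / 2
= 3e8 * 9.83e-07 / 2
= 147.45 m


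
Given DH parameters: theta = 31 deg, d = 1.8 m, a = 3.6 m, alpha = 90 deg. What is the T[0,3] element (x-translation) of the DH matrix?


T[0,3] = a * cos(theta)
= 3.6 * cos(31 deg)
= 3.6 * 0.8572
= 3.0858


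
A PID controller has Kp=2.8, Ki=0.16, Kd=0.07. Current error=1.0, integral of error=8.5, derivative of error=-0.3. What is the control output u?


u = Kp*e + Ki*int(e) + Kd*de/dt
= 2.8*1.0 + 0.16*8.5 + 0.07*(-0.3)
= 2.8 + 1.36 + -0.021
= 4.139


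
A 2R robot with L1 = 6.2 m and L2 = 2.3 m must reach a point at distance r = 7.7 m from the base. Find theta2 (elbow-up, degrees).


cos(theta2) = (r^2 - L1^2 - L2^2) / (2*L1*L2)
cos(theta2) = (59.29 - 38.44 - 5.29) / 28.52
cos(theta2) = 0.545582
theta2 = 56.9356 degrees


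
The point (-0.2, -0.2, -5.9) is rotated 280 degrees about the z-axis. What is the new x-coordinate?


Rotation about z-axis: x' = x*cos(theta) - y*sin(theta)
= -0.2 * 0.1736 - -0.2 * -0.9848
= -0.2317


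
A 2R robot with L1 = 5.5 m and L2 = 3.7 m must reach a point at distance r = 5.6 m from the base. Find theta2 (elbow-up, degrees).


cos(theta2) = (r^2 - L1^2 - L2^2) / (2*L1*L2)
cos(theta2) = (31.36 - 30.25 - 13.69) / 40.7
cos(theta2) = -0.309091
theta2 = 108.0045 degrees


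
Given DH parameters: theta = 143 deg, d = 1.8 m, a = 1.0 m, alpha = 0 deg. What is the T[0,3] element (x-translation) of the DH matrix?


T[0,3] = a * cos(theta)
= 1.0 * cos(143 deg)
= 1.0 * -0.7986
= -0.7986


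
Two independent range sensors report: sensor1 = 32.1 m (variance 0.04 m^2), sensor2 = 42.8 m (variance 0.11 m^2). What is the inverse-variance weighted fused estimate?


w1 = (1/var1) / (1/var1 + 1/var2)
   = 25.0 / (25.0 + 9.0909) = 0.7333
w2 = 1 - w1 = 0.2667
fused = w1*s1 + w2*s2 = 23.54 + 11.4133
= 34.9533 m


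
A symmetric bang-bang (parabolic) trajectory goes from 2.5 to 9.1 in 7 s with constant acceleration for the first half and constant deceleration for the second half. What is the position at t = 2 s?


Symmetric rest-to-rest: each phase covers (pf-p0)/2 in time T/2. 0.5*a*(T/2)^2 = (pf-p0)/2 => a = 4*(pf-p0)/T^2
a = 4*(9.1-2.5)/7^2 = 0.5388
t = 2 is in the acceleration phase (t <= T/2).
p = p0 + 0.5*a*t^2 = 2.5 + 0.5*0.5388*2^2
= 3.5776


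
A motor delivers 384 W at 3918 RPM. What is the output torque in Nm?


omega = 3918 * 2*pi/60 = 410.292 rad/s
tau = P / omega = 384 / 410.292
= 0.9359 Nm


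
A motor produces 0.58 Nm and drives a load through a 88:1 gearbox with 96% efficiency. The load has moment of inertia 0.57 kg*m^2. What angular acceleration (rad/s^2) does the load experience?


tau_out = tau_motor * N * eta
= 0.58 * 88 * 0.96 = 48.9984 Nm
alpha = tau_out / I = 48.9984 / 0.57
= 85.9621 rad/s^2


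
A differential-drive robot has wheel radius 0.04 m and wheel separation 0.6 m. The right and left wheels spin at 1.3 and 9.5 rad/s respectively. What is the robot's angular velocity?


vR = r*wR = 0.04*1.3 = 0.052 m/s
vL = r*wL = 0.04*9.5 = 0.38 m/s
v = (vR+vL)/2 = 0.216 m/s
omega = (vR-vL)/L = -0.5467 rad/s
angular velocity = -0.5467 rad/s


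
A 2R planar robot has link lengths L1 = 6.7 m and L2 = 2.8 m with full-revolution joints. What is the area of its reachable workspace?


r_max = L1 + L2 = 9.5 m
r_min = |L1 - L2| = 3.9 m
Area = pi*(r_max^2 - r_min^2)
= pi*(90.25 - 15.21)
= pi * 75.04
= 235.7451 m^2


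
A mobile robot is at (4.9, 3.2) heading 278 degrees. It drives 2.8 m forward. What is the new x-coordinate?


x_new = x0 + d*cos(theta)
= 4.9 + 2.8*cos(278)
= 4.9 + 0.3897
= 5.2897


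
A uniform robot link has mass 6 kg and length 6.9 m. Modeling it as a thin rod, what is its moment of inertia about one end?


I = (1/3) * m * L^2
= (1/3) * 6 * 6.9^2
= 0.333333 * 6 * 47.61
= 95.22 kg*m^2


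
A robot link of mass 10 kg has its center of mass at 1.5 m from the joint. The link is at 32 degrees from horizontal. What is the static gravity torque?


tau = m*g*L*cos(angle)
= 10 * 9.81 * 1.5 * cos(32 deg)
= 10 * 9.81 * 1.5 * 0.848
= 124.7903 Nm


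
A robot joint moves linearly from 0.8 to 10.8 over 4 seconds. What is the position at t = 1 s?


s = t/T = 1/4 = 0.25
p(t) = p0 + (pf-p0)*s
= 0.8 + (10.8 - 0.8) * 0.25
= 3.3


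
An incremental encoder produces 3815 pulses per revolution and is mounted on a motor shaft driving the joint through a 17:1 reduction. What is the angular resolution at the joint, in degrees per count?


counts per rev = 3815
effective counts at joint = 3815 * 17 = 64855
resolution = 360 / 64855
= 0.0056 deg/count


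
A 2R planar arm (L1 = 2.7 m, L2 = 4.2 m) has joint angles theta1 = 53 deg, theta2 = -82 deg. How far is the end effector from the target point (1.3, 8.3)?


End effector via forward kinematics:
x = L1*cos(t1) + L2*cos(t1+t2) = 5.2983
y = L1*sin(t1) + L2*sin(t1+t2) = 0.1201
Distance to target:
d = sqrt((1.3 - 5.2983)^2 + (8.3 - 0.1201)^2)
= sqrt(15.9864 + 66.9105)
= 9.1048 m


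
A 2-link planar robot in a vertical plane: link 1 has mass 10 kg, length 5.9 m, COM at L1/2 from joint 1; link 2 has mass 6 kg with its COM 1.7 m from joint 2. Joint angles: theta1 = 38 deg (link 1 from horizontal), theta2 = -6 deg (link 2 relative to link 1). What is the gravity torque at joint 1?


Horizontal distance from joint 1 to link-1 COM:
  x_c1 = (L1/2)*cos(t1) = 2.95 * 0.788 = 2.3246 m
Horizontal distance from joint 1 to link-2 COM:
  x_c2 = L1*cos(t1) + Lc2*cos(t1+t2)
       = 5.9*0.788 + 1.7*0.848 = 6.0909 m
tau1 = m1*g*x_c1 + m2*g*x_c2
     = 10*9.81*2.3246 + 6*9.81*6.0909
     = 228.0464 + 358.513
     = 586.5594 Nm


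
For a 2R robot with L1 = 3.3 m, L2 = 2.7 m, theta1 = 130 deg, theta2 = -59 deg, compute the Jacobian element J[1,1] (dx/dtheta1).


J[1,1] = -L1*sin(t1) - L2*sin(t1+t2)
= -3.3*sin(130) - 2.7*sin(71)
= -5.0808


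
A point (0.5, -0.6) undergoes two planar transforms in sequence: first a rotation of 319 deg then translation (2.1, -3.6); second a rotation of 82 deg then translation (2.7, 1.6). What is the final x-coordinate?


After transform 1:
x1 = cos(319)*0.5 - sin(319)*-0.6 + 2.1 = 2.0837
y1 = sin(319)*0.5 + cos(319)*-0.6 + -3.6 = -4.3809
After transform 2:
x2 = cos(82)*2.0837 - sin(82)*-4.3809 + 2.7
= 7.3282


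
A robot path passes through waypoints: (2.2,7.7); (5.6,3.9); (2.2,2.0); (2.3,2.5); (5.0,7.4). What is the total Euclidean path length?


Segment lengths:
  seg1 = sqrt((3.4)^2 + (-3.8)^2) = 5.099
  seg2 = sqrt((-3.4)^2 + (-1.9)^2) = 3.8949
  seg3 = sqrt((0.1)^2 + (0.5)^2) = 0.5099
  seg4 = sqrt((2.7)^2 + (4.9)^2) = 5.5946
Total = 15.0984


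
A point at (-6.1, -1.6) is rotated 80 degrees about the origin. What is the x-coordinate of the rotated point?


x' = x*cos(theta) - y*sin(theta)
cos(80 deg) = 0.1736, sin(80 deg) = 0.9848
x' = -6.1 * 0.1736 - -1.6 * 0.9848
= -1.0593 - -1.5757
= 0.5164


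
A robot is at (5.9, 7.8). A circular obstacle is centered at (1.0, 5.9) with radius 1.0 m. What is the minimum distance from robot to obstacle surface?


center_dist = sqrt((5.9-1.0)^2 + (7.8-5.9)^2)
= sqrt(24.01 + 3.61)
= 5.2555
min_dist = center_dist - radius = 5.2555 - 1.0 = 4.2555 m


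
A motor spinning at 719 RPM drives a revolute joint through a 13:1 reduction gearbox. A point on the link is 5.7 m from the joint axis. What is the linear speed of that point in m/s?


omega_motor = 719 * 2*pi/60 = 75.2935 rad/s
omega_joint = omega_motor / 13 = 5.7918 rad/s
v = omega_joint * r = 5.7918 * 5.7
= 33.0133 m/s


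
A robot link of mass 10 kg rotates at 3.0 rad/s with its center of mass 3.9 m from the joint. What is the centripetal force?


F = m * omega^2 * r
= 10 * 3.0^2 * 3.9
= 10 * 9.0 * 3.9
= 351.0 N


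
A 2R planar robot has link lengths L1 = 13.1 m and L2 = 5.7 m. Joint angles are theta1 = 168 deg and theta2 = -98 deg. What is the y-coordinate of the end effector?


Convert angles to radians: theta1 = 2.9322, theta2 = -1.7104
y = L1*sin(theta1) + L2*sin(theta1+theta2)
y = 2.7236 + 5.3562
y = 8.0799


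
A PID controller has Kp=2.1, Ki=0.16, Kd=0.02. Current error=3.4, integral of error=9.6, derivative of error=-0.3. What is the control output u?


u = Kp*e + Ki*int(e) + Kd*de/dt
= 2.1*3.4 + 0.16*9.6 + 0.02*(-0.3)
= 7.14 + 1.536 + -0.006
= 8.67


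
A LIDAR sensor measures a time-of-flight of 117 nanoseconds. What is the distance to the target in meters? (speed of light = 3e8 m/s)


tof = 117 ns = 1.17e-07 s
dist = c * tof / 2
= 3e8 * 1.17e-07 / 2
= 17.55 m


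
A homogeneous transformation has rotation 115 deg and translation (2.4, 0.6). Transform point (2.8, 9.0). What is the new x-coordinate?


x' = cos(theta)*px - sin(theta)*py + tx
= -0.4226*2.8 - 0.9063*9.0 + 2.4
= -6.9401


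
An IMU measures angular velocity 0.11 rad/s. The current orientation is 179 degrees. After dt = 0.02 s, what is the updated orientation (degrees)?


delta_theta = w * dt = 0.11 * 0.02 = 0.0022 rad
= 0.1261 deg
theta_new = 179 + 0.1261 = 179.1261 deg


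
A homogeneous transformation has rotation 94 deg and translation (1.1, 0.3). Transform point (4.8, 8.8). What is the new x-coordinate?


x' = cos(theta)*px - sin(theta)*py + tx
= -0.0698*4.8 - 0.9976*8.8 + 1.1
= -8.0134


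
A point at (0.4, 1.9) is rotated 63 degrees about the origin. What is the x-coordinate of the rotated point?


x' = x*cos(theta) - y*sin(theta)
cos(63 deg) = 0.454, sin(63 deg) = 0.891
x' = 0.4 * 0.454 - 1.9 * 0.891
= 0.1816 - 1.6929
= -1.5113


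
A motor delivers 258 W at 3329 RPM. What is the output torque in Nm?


omega = 3329 * 2*pi/60 = 348.6121 rad/s
tau = P / omega = 258 / 348.6121
= 0.7401 Nm


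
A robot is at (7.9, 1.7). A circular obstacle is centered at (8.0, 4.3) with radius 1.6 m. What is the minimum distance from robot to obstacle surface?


center_dist = sqrt((7.9-8.0)^2 + (1.7-4.3)^2)
= sqrt(0.01 + 6.76)
= 2.6019
min_dist = center_dist - radius = 2.6019 - 1.6 = 1.0019 m


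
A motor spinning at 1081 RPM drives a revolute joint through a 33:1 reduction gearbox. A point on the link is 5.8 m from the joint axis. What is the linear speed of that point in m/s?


omega_motor = 1081 * 2*pi/60 = 113.2021 rad/s
omega_joint = omega_motor / 33 = 3.4304 rad/s
v = omega_joint * r = 3.4304 * 5.8
= 19.8961 m/s


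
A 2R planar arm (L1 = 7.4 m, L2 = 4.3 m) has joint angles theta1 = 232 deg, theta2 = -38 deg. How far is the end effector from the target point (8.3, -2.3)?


End effector via forward kinematics:
x = L1*cos(t1) + L2*cos(t1+t2) = -8.7282
y = L1*sin(t1) + L2*sin(t1+t2) = -6.8715
Distance to target:
d = sqrt((8.3 - -8.7282)^2 + (-2.3 - -6.8715)^2)
= sqrt(289.9585 + 20.899)
= 17.6312 m


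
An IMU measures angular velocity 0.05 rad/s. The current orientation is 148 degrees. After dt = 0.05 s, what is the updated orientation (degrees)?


delta_theta = w * dt = 0.05 * 0.05 = 0.0025 rad
= 0.1432 deg
theta_new = 148 + 0.1432 = 148.1432 deg


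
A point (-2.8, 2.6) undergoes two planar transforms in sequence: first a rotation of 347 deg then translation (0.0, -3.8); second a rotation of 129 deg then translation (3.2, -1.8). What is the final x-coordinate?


After transform 1:
x1 = cos(347)*-2.8 - sin(347)*2.6 + 0.0 = -2.1434
y1 = sin(347)*-2.8 + cos(347)*2.6 + -3.8 = -0.6368
After transform 2:
x2 = cos(129)*-2.1434 - sin(129)*-0.6368 + 3.2
= 5.0437


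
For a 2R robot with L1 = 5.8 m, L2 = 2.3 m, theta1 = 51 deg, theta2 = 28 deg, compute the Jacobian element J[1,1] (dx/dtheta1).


J[1,1] = -L1*sin(t1) - L2*sin(t1+t2)
= -5.8*sin(51) - 2.3*sin(79)
= -6.7652


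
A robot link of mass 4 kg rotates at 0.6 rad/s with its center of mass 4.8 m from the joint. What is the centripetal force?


F = m * omega^2 * r
= 4 * 0.6^2 * 4.8
= 4 * 0.36 * 4.8
= 6.912 N


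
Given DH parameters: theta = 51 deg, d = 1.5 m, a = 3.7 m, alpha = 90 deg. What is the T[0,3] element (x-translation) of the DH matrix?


T[0,3] = a * cos(theta)
= 3.7 * cos(51 deg)
= 3.7 * 0.6293
= 2.3285


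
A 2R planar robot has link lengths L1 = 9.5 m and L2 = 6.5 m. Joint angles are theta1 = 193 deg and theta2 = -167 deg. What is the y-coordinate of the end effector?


Convert angles to radians: theta1 = 3.3685, theta2 = -2.9147
y = L1*sin(theta1) + L2*sin(theta1+theta2)
y = -2.137 + 2.8494
y = 0.7124


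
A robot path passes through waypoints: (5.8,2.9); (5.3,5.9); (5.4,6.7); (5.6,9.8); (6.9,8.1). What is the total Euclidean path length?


Segment lengths:
  seg1 = sqrt((-0.5)^2 + (3.0)^2) = 3.0414
  seg2 = sqrt((0.1)^2 + (0.8)^2) = 0.8062
  seg3 = sqrt((0.2)^2 + (3.1)^2) = 3.1064
  seg4 = sqrt((1.3)^2 + (-1.7)^2) = 2.1401
Total = 9.0941


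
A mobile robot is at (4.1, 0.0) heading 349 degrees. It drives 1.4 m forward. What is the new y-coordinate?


y_new = y0 + d*sin(theta)
= 0.0 + 1.4*sin(349)
= 0.0 + -0.2671
= -0.2671


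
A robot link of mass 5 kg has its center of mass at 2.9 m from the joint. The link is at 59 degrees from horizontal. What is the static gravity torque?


tau = m*g*L*cos(angle)
= 5 * 9.81 * 2.9 * cos(59 deg)
= 5 * 9.81 * 2.9 * 0.515
= 73.2616 Nm


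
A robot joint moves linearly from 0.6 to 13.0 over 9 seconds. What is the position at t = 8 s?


s = t/T = 8/9 = 0.8889
p(t) = p0 + (pf-p0)*s
= 0.6 + (13.0 - 0.6) * 0.8889
= 11.6222


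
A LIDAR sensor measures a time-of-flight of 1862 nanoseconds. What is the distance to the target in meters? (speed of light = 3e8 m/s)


tof = 1862 ns = 1.862e-06 s
dist = c * tof / 2
= 3e8 * 1.862e-06 / 2
= 279.3 m


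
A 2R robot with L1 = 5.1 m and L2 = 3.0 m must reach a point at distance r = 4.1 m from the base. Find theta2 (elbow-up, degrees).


cos(theta2) = (r^2 - L1^2 - L2^2) / (2*L1*L2)
cos(theta2) = (16.81 - 26.01 - 9.0) / 30.6
cos(theta2) = -0.594771
theta2 = 126.4963 degrees


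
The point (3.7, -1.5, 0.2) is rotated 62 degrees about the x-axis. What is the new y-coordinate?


Rotation about x-axis: y' = y*cos(theta) - z*sin(theta)
= -1.5 * 0.4695 - 0.2 * 0.8829
= -0.8808


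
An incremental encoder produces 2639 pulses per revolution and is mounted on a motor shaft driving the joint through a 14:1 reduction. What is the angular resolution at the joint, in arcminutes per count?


counts per rev = 2639
effective counts at joint = 2639 * 14 = 36946
resolution = 360*60 / 36946
= 0.5846 arcmin/count


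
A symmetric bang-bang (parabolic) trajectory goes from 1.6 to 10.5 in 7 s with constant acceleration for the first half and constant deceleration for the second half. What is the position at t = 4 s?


Symmetric rest-to-rest: each phase covers (pf-p0)/2 in time T/2. 0.5*a*(T/2)^2 = (pf-p0)/2 => a = 4*(pf-p0)/T^2
a = 4*(10.5-1.6)/7^2 = 0.7265
t = 4 is in the deceleration phase (t > T/2).
p = pf - 0.5*a*(T-t)^2 = 10.5 - 0.5*0.7265*3^2
= 7.2306


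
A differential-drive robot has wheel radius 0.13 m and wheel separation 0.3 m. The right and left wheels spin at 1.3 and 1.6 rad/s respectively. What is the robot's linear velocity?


vR = r*wR = 0.13*1.3 = 0.169 m/s
vL = r*wL = 0.13*1.6 = 0.208 m/s
v = (vR+vL)/2 = 0.1885 m/s
omega = (vR-vL)/L = -0.13 rad/s
linear velocity = 0.1885 m/s


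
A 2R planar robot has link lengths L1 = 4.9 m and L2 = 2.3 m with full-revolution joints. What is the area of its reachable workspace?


r_max = L1 + L2 = 7.2 m
r_min = |L1 - L2| = 2.6 m
Area = pi*(r_max^2 - r_min^2)
= pi*(51.84 - 6.76)
= pi * 45.08
= 141.623 m^2


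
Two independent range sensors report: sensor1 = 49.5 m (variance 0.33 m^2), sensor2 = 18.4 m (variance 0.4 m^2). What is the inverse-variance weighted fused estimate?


w1 = (1/var1) / (1/var1 + 1/var2)
   = 3.0303 / (3.0303 + 2.5) = 0.5479
w2 = 1 - w1 = 0.4521
fused = w1*s1 + w2*s2 = 27.1233 + 8.3178
= 35.4411 m


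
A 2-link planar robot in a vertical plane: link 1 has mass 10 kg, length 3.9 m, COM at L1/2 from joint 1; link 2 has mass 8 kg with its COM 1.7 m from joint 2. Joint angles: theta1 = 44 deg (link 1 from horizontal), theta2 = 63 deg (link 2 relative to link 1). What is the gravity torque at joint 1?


Horizontal distance from joint 1 to link-1 COM:
  x_c1 = (L1/2)*cos(t1) = 1.95 * 0.7193 = 1.4027 m
Horizontal distance from joint 1 to link-2 COM:
  x_c2 = L1*cos(t1) + Lc2*cos(t1+t2)
       = 3.9*0.7193 + 1.7*-0.2924 = 2.3084 m
tau1 = m1*g*x_c1 + m2*g*x_c2
     = 10*9.81*1.4027 + 8*9.81*2.3084
     = 137.6061 + 181.1627
     = 318.7688 Nm


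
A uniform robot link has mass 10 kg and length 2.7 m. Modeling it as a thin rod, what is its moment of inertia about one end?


I = (1/3) * m * L^2
= (1/3) * 10 * 2.7^2
= 0.333333 * 10 * 7.29
= 24.3 kg*m^2


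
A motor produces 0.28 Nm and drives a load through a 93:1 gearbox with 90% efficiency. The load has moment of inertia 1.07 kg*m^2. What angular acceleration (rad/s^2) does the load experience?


tau_out = tau_motor * N * eta
= 0.28 * 93 * 0.9 = 23.436 Nm
alpha = tau_out / I = 23.436 / 1.07
= 21.9028 rad/s^2


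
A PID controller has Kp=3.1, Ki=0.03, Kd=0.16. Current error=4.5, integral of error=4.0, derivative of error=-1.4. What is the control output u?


u = Kp*e + Ki*int(e) + Kd*de/dt
= 3.1*4.5 + 0.03*4.0 + 0.16*(-1.4)
= 13.95 + 0.12 + -0.224
= 13.846


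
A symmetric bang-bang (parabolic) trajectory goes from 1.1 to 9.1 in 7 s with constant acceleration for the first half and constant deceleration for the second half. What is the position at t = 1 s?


Symmetric rest-to-rest: each phase covers (pf-p0)/2 in time T/2. 0.5*a*(T/2)^2 = (pf-p0)/2 => a = 4*(pf-p0)/T^2
a = 4*(9.1-1.1)/7^2 = 0.6531
t = 1 is in the acceleration phase (t <= T/2).
p = p0 + 0.5*a*t^2 = 1.1 + 0.5*0.6531*1^2
= 1.4265


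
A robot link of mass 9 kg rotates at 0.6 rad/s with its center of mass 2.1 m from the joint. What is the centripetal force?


F = m * omega^2 * r
= 9 * 0.6^2 * 2.1
= 9 * 0.36 * 2.1
= 6.804 N


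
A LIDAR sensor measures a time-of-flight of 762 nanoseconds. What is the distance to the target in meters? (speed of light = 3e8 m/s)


tof = 762 ns = 7.62e-07 s
dist = c * tof / 2
= 3e8 * 7.62e-07 / 2
= 114.3 m


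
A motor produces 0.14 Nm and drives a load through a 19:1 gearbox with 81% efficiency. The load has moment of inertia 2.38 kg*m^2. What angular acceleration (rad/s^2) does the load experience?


tau_out = tau_motor * N * eta
= 0.14 * 19 * 0.81 = 2.1546 Nm
alpha = tau_out / I = 2.1546 / 2.38
= 0.9053 rad/s^2


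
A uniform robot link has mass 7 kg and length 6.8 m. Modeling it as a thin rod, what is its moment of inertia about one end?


I = (1/3) * m * L^2
= (1/3) * 7 * 6.8^2
= 0.333333 * 7 * 46.24
= 107.8933 kg*m^2


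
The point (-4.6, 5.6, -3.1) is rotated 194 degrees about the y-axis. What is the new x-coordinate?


Rotation about y-axis: x' = x*cos(theta) + z*sin(theta)
= -4.6 * -0.9703 + -3.1 * -0.2419
= 5.2133


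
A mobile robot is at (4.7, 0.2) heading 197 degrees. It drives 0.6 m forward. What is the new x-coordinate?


x_new = x0 + d*cos(theta)
= 4.7 + 0.6*cos(197)
= 4.7 + -0.5738
= 4.1262


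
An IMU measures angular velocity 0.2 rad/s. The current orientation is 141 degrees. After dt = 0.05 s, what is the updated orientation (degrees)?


delta_theta = w * dt = 0.2 * 0.05 = 0.01 rad
= 0.573 deg
theta_new = 141 + 0.573 = 141.573 deg


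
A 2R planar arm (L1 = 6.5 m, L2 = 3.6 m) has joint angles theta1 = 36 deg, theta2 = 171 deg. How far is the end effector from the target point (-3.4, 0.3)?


End effector via forward kinematics:
x = L1*cos(t1) + L2*cos(t1+t2) = 2.051
y = L1*sin(t1) + L2*sin(t1+t2) = 2.1862
Distance to target:
d = sqrt((-3.4 - 2.051)^2 + (0.3 - 2.1862)^2)
= sqrt(29.7133 + 3.5579)
= 5.7681 m


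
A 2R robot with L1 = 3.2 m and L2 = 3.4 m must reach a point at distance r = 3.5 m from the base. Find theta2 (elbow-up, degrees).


cos(theta2) = (r^2 - L1^2 - L2^2) / (2*L1*L2)
cos(theta2) = (12.25 - 10.24 - 11.56) / 21.76
cos(theta2) = -0.438879
theta2 = 116.0324 degrees


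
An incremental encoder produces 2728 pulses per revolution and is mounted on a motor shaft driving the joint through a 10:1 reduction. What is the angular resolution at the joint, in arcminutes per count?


counts per rev = 2728
effective counts at joint = 2728 * 10 = 27280
resolution = 360*60 / 27280
= 0.7918 arcmin/count


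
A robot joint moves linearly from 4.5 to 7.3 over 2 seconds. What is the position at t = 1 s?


s = t/T = 1/2 = 0.5
p(t) = p0 + (pf-p0)*s
= 4.5 + (7.3 - 4.5) * 0.5
= 5.9


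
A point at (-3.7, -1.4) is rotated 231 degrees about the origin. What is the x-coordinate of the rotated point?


x' = x*cos(theta) - y*sin(theta)
cos(231 deg) = -0.6293, sin(231 deg) = -0.7771
x' = -3.7 * -0.6293 - -1.4 * -0.7771
= 2.3285 - 1.088
= 1.2405


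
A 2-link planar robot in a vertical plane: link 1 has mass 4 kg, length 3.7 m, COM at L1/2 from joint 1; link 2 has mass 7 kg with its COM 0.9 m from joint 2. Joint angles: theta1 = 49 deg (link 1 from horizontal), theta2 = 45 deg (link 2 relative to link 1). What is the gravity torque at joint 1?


Horizontal distance from joint 1 to link-1 COM:
  x_c1 = (L1/2)*cos(t1) = 1.85 * 0.6561 = 1.2137 m
Horizontal distance from joint 1 to link-2 COM:
  x_c2 = L1*cos(t1) + Lc2*cos(t1+t2)
       = 3.7*0.6561 + 0.9*-0.0698 = 2.3646 m
tau1 = m1*g*x_c1 + m2*g*x_c2
     = 4*9.81*1.2137 + 7*9.81*2.3646
     = 47.6259 + 162.3797
     = 210.0056 Nm


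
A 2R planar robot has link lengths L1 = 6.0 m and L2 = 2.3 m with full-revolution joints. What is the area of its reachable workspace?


r_max = L1 + L2 = 8.3 m
r_min = |L1 - L2| = 3.7 m
Area = pi*(r_max^2 - r_min^2)
= pi*(68.89 - 13.69)
= pi * 55.2
= 173.4159 m^2


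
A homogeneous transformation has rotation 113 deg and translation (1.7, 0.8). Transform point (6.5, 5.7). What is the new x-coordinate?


x' = cos(theta)*px - sin(theta)*py + tx
= -0.3907*6.5 - 0.9205*5.7 + 1.7
= -6.0866


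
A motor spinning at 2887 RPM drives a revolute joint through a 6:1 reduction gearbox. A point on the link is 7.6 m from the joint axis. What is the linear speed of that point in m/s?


omega_motor = 2887 * 2*pi/60 = 302.3259 rad/s
omega_joint = omega_motor / 6 = 50.3877 rad/s
v = omega_joint * r = 50.3877 * 7.6
= 382.9462 m/s
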